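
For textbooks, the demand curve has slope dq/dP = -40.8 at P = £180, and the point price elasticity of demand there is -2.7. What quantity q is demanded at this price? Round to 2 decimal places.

Ed = (dq/dP)·(P/q) ⇒ q = (dq/dP)·P/Ed = (-40.8)·180/(-2.7) = 2720

2720.00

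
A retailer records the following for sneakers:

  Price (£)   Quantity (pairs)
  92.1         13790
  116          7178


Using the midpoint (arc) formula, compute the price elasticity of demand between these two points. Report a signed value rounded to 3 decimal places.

%ΔQ = (7178 − 13790) / [(13790 + 7178)/2] = -6612/10484 = -0.630675…
%ΔP = (116 − 92.1) / [(92.1 + 116)/2] = 23.9/104.05 = 0.229697…
Arc Ed = %ΔQ / %ΔP = (-6612/10484) / (23.9/104.05) = -2.74568…

-2.746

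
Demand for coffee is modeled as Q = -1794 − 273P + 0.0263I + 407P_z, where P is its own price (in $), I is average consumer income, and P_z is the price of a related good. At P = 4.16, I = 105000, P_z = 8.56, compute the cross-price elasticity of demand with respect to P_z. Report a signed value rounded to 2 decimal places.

At the given values, Q = -1794 − 273(4.16) + 0.0263(105000) + 407(8.56) = 3315.74.
∂Q/∂P_z = 407.
E = (407) × (8.56/3315.74) = 1.0507…

1.05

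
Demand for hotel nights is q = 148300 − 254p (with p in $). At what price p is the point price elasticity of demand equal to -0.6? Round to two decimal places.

Ed = −254p/(148300 − 254p). Set this equal to -0.6:
254p = 0.6·(148300 − 254p) ⇒ 254p(1 + 0.6) = 0.6·148300
p = 0.6·148300 / (254·1.6) = 218.9468…

218.95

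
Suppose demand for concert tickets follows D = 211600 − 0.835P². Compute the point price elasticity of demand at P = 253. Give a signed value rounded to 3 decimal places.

dD/dP = −2·0.835·P = -422.51. At P = 253, D = 158152.485.
Ed = (dD/dP)·(P/D) = (-422.51) × (253/158152.485) = -0.67589…

-0.676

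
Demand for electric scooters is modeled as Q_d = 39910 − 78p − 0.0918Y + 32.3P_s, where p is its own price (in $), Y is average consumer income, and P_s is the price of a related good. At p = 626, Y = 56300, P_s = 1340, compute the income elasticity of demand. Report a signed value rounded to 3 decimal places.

At the given values, Q_d = 39910 − 78(626) − 0.0918(56300) + 32.3(1340) = 29195.66.
∂Q_d/∂Y = -0.0918.
E = (-0.0918) × (56300/29195.66) = -0.17702…

-0.177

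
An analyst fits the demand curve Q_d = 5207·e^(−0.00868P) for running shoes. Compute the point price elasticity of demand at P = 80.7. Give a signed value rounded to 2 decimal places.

dQ_d/dP = −0.00868·Q_d = -22.4334. At P = 80.7, Q_d = 2584.49.
Ed = (dQ_d/dP)·(P/Q_d) = (-22.4334) × (80.7/2584.49) = -0.7004…

-0.70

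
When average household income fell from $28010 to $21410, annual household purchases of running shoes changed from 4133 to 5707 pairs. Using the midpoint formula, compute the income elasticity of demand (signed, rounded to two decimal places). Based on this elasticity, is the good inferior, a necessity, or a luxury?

%ΔQ = (5707 − 4133)/[( 4133 + 5707)/2] = 1574/4920 = 0.319918…
%ΔIncome = (21410 − 28010)/[( 28010 + 21410)/2] = -6600/24710 = -0.267098…
E_income = (1574/4920) / (-6600/24710) = -1.1977…
E_income < 0 ⇒ inferior good.

-1.20; inferior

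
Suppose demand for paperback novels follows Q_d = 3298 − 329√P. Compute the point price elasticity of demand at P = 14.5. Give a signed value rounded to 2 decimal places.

dQ_d/dP = −329/(2√P) = -43.1998. At P = 14.5, Q_d = 2045.21.
Ed = (dQ_d/dP)·(P/Q_d) = (-43.1998) × (14.5/2045.21) = -0.3062…

-0.31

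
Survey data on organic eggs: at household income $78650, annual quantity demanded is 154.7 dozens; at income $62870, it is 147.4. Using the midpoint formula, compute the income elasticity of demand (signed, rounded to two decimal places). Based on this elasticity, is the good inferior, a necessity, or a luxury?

%ΔQ = (147.4 − 154.7)/[( 154.7 + 147.4)/2] = -7.3/151.05 = -0.048328…
%ΔIncome = (62870 − 78650)/[( 78650 + 62870)/2] = -15780/70760 = -0.223007…
E_income = (-7.3/151.05) / (-15780/70760) = 0.2167…
0 < E_income < 1 ⇒ normal good, necessity.

0.22; necessity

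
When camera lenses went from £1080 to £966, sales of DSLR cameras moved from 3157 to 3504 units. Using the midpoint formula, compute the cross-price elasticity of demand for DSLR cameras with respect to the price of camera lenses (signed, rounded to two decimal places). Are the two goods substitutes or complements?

%ΔQ_{DSLR cameras} = (3504 − 3157)/avg = 347/3330.5 = 0.104188…
%ΔP_{camera lenses} = (966 − 1080)/avg = -114/1023 = -0.111436…
E_cross = (347/3330.5) / (-114/1023) = -0.9349…
E_cross < 0 ⇒ the goods are complements.

-0.93; complements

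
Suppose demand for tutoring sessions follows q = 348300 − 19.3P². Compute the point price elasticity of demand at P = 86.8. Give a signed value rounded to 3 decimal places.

dq/dP = −2·19.3·P = -3350.48. At P = 86.8, q = 202889.168.
Ed = (dq/dP)·(P/q) = (-3350.48) × (86.8/202889.168) = -1.43340…

-1.433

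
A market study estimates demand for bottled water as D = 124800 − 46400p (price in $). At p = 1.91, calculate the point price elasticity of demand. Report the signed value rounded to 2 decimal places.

-2.45

dD/dp = −46400. At p = 1.91, D = 124800 − 46400(1.91) = 36176.
Ed = (dD/dp)·(p/D) = −46400 × (1.91/36176) = -2.4498…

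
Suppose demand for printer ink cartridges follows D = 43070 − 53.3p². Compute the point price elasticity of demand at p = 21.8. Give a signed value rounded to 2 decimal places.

dD/dp = −2·53.3·p = -2323.88. At p = 21.8, D = 17739.708.
Ed = (dD/dp)·(p/D) = (-2323.88) × (21.8/17739.708) = -2.8557…

-2.86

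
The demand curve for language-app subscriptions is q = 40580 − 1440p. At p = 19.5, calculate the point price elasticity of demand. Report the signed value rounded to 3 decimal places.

-2.246

dq/dp = −1440. At p = 19.5, q = 40580 − 1440(19.5) = 12500.
Ed = (dq/dp)·(p/q) = −1440 × (19.5/12500) = -2.2464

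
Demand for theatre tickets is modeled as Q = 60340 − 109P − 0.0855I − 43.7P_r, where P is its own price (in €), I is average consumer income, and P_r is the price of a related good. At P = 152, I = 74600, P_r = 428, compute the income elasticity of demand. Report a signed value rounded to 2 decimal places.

-0.34

At the given values, Q = 60340 − 109(152) − 0.0855(74600) − 43.7(428) = 18690.1.
∂Q/∂I = -0.0855.
E = (-0.0855) × (74600/18690.1) = -0.3412…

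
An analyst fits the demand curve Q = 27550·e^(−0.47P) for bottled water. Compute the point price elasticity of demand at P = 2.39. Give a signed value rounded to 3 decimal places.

dQ/dP = −0.47·Q = -4210.91. At P = 2.39, Q = 8959.39.
Ed = (dQ/dP)·(P/Q) = (-4210.91) × (2.39/8959.39) = -1.1233

-1.123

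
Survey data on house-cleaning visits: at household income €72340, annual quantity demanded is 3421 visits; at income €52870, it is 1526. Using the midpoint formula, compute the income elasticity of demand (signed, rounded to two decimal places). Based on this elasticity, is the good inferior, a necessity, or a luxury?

2.46; luxury

%ΔQ = (1526 − 3421)/[( 3421 + 1526)/2] = -1895/2473.5 = -0.766120…
%ΔIncome = (52870 − 72340)/[( 72340 + 52870)/2] = -19470/62605 = -0.310997…
E_income = (-1895/2473.5) / (-19470/62605) = 2.4634…
E_income > 1 ⇒ normal good, luxury.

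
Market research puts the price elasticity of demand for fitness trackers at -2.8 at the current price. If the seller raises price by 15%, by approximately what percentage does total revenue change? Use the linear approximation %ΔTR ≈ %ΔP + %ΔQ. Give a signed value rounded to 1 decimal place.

-27.0%

%ΔQ ≈ Ed × %ΔP = (-2.8) × (+15%) = -42.0000%
%ΔTR ≈ %ΔP + %ΔQ = (+15%) + (-42.0000%) = -27.0000%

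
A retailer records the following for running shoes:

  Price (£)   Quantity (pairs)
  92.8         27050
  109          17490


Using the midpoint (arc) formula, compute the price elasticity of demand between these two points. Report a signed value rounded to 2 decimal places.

-2.67

%ΔQ = (17490 − 27050) / [(27050 + 17490)/2] = -9560/22270 = -0.429277…
%ΔP = (109 − 92.8) / [(92.8 + 109)/2] = 16.2/100.9 = 0.160555…
Arc Ed = %ΔQ / %ΔP = (-9560/22270) / (16.2/100.9) = -2.6737…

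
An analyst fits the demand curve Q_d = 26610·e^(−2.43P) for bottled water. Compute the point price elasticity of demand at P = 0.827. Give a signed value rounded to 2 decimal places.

-2.01

dQ_d/dP = −2.43·Q_d = -8667.4. At P = 0.827, Q_d = 3566.83.
Ed = (dQ_d/dP)·(P/Q_d) = (-8667.4) × (0.827/3566.83) = -2.0096…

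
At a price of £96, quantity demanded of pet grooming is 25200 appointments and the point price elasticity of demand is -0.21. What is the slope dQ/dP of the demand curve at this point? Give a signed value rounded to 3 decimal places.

Ed = (dQ/dP)·(P/Q) ⇒ dQ/dP = Ed·Q/P = (-0.21)·25200/96 = -55.125

-55.125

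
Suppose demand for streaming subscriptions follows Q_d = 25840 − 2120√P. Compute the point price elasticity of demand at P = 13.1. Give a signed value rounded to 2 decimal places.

dQ_d/dP = −2120/(2√P) = -292.867. At P = 13.1, Q_d = 18166.9.
Ed = (dQ_d/dP)·(P/Q_d) = (-292.867) × (13.1/18166.9) = -0.2111…

-0.21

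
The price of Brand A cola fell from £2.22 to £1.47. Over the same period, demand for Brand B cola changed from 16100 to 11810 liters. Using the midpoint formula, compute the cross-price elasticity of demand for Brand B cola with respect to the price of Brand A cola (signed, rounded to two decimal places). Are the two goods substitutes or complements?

0.76; substitutes

%ΔQ_{Brand B cola} = (11810 − 16100)/avg = -4290/13955 = -0.307416…
%ΔP_{Brand A cola} = (1.47 − 2.22)/avg = -0.75/1.845 = -0.406504…
E_cross = (-4290/13955) / (-0.75/1.845) = 0.7562…
E_cross > 0 ⇒ the goods are substitutes.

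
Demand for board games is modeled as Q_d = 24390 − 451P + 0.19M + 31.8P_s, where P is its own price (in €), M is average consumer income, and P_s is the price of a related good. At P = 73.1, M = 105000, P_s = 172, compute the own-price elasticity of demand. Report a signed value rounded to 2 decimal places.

At the given values, Q_d = 24390 − 451(73.1) + 0.19(105000) + 31.8(172) = 16841.5.
∂Q_d/∂P = −451.
E = (-451) × (73.1/16841.5) = -1.9575…

-1.96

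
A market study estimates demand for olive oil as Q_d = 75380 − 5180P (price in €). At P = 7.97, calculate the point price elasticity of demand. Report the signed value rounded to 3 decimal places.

-1.211

dQ_d/dP = −5180. At P = 7.97, Q_d = 75380 − 5180(7.97) = 34095.4.
Ed = (dQ_d/dP)·(P/Q_d) = −5180 × (7.97/34095.4) = -1.21085…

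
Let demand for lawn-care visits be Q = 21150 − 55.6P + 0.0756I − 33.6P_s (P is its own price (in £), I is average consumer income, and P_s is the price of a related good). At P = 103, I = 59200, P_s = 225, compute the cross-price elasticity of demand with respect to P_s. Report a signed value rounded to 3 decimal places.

At the given values, Q = 21150 − 55.6(103) + 0.0756(59200) − 33.6(225) = 12338.72.
∂Q/∂P_s = -33.6.
E = (-33.6) × (225/12338.72) = -0.61270…

-0.613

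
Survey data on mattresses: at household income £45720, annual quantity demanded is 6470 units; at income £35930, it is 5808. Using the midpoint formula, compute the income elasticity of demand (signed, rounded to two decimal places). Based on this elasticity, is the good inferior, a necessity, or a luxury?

%ΔQ = (5808 − 6470)/[( 6470 + 5808)/2] = -662/6139 = -0.107835…
%ΔIncome = (35930 − 45720)/[( 45720 + 35930)/2] = -9790/40825 = -0.239804…
E_income = (-662/6139) / (-9790/40825) = 0.4496…
0 < E_income < 1 ⇒ normal good, necessity.

0.45; necessity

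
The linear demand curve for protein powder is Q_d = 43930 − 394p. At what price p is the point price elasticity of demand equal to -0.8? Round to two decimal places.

Ed = −394p/(43930 − 394p). Set this equal to -0.8:
394p = 0.8·(43930 − 394p) ⇒ 394p(1 + 0.8) = 0.8·43930
p = 0.8·43930 / (394·1.8) = 49.5544…

49.55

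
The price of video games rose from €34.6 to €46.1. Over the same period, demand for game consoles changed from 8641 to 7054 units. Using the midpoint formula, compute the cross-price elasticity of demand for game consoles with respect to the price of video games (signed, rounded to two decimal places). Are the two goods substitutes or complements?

-0.71; complements

%ΔQ_{game consoles} = (7054 − 8641)/avg = -1587/7847.5 = -0.202230…
%ΔP_{video games} = (46.1 − 34.6)/avg = 11.5/40.35 = 0.285006…
E_cross = (-1587/7847.5) / (11.5/40.35) = -0.7095…
E_cross < 0 ⇒ the goods are complements.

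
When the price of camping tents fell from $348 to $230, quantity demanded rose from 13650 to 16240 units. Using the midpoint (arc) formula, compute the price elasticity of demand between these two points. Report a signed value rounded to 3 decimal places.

-0.424

%ΔQ = (16240 − 13650) / [(13650 + 16240)/2] = 2590/14945 = 0.173302…
%ΔP = (230 − 348) / [(348 + 230)/2] = -118/289 = -0.408304…
Arc Ed = %ΔQ / %ΔP = (2590/14945) / (-118/289) = -0.42444…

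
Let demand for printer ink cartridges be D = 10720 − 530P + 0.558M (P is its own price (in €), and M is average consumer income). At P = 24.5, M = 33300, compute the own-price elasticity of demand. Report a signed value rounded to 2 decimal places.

At the given values, D = 10720 − 530(24.5) + 0.558(33300) = 16316.4.
∂D/∂P = −530.
E = (-530) × (24.5/16316.4) = -0.7958…

-0.80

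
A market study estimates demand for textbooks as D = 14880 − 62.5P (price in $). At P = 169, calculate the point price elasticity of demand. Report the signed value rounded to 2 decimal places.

dD/dP = −62.5. At P = 169, D = 14880 − 62.5(169) = 4317.5.
Ed = (dD/dP)·(P/D) = −62.5 × (169/4317.5) = -2.4464…

-2.45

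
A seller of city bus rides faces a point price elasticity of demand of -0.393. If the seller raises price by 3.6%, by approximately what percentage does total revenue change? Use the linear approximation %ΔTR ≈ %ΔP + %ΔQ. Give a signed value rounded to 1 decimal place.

%ΔQ ≈ Ed × %ΔP = (-0.393) × (+3.6%) = -1.4148%
%ΔTR ≈ %ΔP + %ΔQ = (+3.6%) + (-1.4148%) = +2.1852%

+2.2%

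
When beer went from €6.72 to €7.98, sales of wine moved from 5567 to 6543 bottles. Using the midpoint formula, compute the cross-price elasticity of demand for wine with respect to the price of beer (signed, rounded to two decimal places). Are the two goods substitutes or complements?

0.94; substitutes

%ΔQ_{wine} = (6543 − 5567)/avg = 976/6055 = 0.161189…
%ΔP_{beer} = (7.98 − 6.72)/avg = 1.26/7.35 = 0.171428…
E_cross = (976/6055) / (1.26/7.35) = 0.9402…
E_cross > 0 ⇒ the goods are substitutes.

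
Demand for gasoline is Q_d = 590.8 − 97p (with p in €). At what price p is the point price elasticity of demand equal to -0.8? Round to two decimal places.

2.71

Ed = −97p/(590.8 − 97p). Set this equal to -0.8:
97p = 0.8·(590.8 − 97p) ⇒ 97p(1 + 0.8) = 0.8·590.8
p = 0.8·590.8 / (97·1.8) = 2.7069…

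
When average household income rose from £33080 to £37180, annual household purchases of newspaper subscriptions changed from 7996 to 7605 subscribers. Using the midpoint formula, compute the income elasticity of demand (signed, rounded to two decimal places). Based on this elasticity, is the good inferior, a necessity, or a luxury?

-0.43; inferior

%ΔQ = (7605 − 7996)/[( 7996 + 7605)/2] = -391/7800.5 = -0.050124…
%ΔIncome = (37180 − 33080)/[( 33080 + 37180)/2] = 4100/35130 = 0.116709…
E_income = (-391/7800.5) / (4100/35130) = -0.4294…
E_income < 0 ⇒ inferior good.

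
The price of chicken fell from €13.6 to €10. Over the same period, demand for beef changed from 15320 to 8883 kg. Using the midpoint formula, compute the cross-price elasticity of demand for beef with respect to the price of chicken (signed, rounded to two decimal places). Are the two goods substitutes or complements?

%ΔQ_{beef} = (8883 − 15320)/avg = -6437/12101.5 = -0.531917…
%ΔP_{chicken} = (10 − 13.6)/avg = -3.6/11.8 = -0.305084…
E_cross = (-6437/12101.5) / (-3.6/11.8) = 1.7435…
E_cross > 0 ⇒ the goods are substitutes.

1.74; substitutes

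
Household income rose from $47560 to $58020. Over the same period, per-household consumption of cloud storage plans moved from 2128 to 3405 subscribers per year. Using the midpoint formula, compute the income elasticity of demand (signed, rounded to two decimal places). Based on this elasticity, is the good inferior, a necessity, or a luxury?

%ΔQ = (3405 − 2128)/[( 2128 + 3405)/2] = 1277/2766.5 = 0.461594…
%ΔIncome = (58020 − 47560)/[( 47560 + 58020)/2] = 10460/52790 = 0.198143…
E_income = (1277/2766.5) / (10460/52790) = 2.3295…
E_income > 1 ⇒ normal good, luxury.

2.33; luxury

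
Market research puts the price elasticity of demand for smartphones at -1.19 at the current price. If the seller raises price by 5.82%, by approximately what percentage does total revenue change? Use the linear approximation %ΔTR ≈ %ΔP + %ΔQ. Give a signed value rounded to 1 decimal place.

-1.1%

%ΔQ ≈ Ed × %ΔP = (-1.19) × (+5.82%) = -6.9258%
%ΔTR ≈ %ΔP + %ΔQ = (+5.82%) + (-6.9258%) = -1.1058%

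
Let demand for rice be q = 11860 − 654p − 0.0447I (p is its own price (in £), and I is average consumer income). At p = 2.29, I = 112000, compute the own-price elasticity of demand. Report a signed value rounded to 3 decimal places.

At the given values, q = 11860 − 654(2.29) − 0.0447(112000) = 5355.94.
∂q/∂p = −654.
E = (-654) × (2.29/5355.94) = -0.27962…

-0.280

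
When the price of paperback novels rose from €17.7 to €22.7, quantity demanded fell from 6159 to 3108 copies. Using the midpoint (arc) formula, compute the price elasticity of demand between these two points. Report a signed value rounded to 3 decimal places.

-2.660

%ΔQ = (3108 − 6159) / [(6159 + 3108)/2] = -3051/4633.5 = -0.658465…
%ΔP = (22.7 − 17.7) / [(17.7 + 22.7)/2] = 5/20.2 = 0.247524…
Arc Ed = %ΔQ / %ΔP = (-3051/4633.5) / (5/20.2) = -2.66020…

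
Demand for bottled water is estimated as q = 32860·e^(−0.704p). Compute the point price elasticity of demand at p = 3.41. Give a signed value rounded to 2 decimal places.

-2.40

dq/dp = −0.704·q = -2097.28. At p = 3.41, q = 2979.08.
Ed = (dq/dp)·(p/q) = (-2097.28) × (3.41/2979.08) = -2.4006…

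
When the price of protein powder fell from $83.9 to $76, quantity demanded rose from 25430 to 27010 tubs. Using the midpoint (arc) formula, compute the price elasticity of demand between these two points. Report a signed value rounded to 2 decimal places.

-0.61

%ΔQ = (27010 − 25430) / [(25430 + 27010)/2] = 1580/26220 = 0.060259…
%ΔP = (76 − 83.9) / [(83.9 + 76)/2] = -7.9/79.95 = -0.098811…
Arc Ed = %ΔQ / %ΔP = (1580/26220) / (-7.9/79.95) = -0.6098…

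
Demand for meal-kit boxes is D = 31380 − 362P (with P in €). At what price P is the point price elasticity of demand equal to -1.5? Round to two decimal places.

52.01

Ed = −362P/(31380 − 362P). Set this equal to -1.5:
362P = 1.5·(31380 − 362P) ⇒ 362P(1 + 1.5) = 1.5·31380
P = 1.5·31380 / (362·2.5) = 52.0110…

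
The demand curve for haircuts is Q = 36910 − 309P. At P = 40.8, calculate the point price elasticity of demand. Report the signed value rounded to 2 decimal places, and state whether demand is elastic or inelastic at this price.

-0.52; inelastic

dQ/dP = −309. At P = 40.8, Q = 36910 − 309(40.8) = 24302.8.
Ed = (dQ/dP)·(P/Q) = −309 × (40.8/24302.8) = -0.5187…
|Ed| = 0.52 < 1, so demand is inelastic.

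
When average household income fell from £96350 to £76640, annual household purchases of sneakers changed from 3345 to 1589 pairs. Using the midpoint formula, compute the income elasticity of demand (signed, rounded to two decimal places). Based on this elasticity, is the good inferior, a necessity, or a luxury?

%ΔQ = (1589 − 3345)/[( 3345 + 1589)/2] = -1756/2467 = -0.711795…
%ΔIncome = (76640 − 96350)/[( 96350 + 76640)/2] = -19710/86495 = -0.227874…
E_income = (-1756/2467) / (-19710/86495) = 3.1236…
E_income > 1 ⇒ normal good, luxury.

3.12; luxury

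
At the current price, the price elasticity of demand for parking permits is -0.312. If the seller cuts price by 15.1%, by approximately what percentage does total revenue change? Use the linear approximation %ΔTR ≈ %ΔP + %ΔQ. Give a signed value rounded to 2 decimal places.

-10.39%

%ΔQ ≈ Ed × %ΔP = (-0.312) × (-15.1%) = +4.7112%
%ΔTR ≈ %ΔP + %ΔQ = (-15.1%) + (+4.7112%) = -10.3888%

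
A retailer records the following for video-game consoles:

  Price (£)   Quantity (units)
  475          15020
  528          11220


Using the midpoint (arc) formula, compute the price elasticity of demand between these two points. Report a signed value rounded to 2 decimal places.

%ΔQ = (11220 − 15020) / [(15020 + 11220)/2] = -3800/13120 = -0.289634…
%ΔP = (528 − 475) / [(475 + 528)/2] = 53/501.5 = 0.105682…
Arc Ed = %ΔQ / %ΔP = (-3800/13120) / (53/501.5) = -2.7405…

-2.74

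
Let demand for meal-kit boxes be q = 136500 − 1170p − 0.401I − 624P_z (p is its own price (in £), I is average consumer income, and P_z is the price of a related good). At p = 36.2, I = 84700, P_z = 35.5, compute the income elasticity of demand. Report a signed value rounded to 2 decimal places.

At the given values, q = 136500 − 1170(36.2) − 0.401(84700) − 624(35.5) = 38029.3.
∂q/∂I = -0.401.
E = (-0.401) × (84700/38029.3) = -0.8931…

-0.89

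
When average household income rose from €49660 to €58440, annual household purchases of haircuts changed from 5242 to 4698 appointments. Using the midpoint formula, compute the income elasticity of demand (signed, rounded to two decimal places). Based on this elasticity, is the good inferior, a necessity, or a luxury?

%ΔQ = (4698 − 5242)/[( 5242 + 4698)/2] = -544/4970 = -0.109456…
%ΔIncome = (58440 − 49660)/[( 49660 + 58440)/2] = 8780/54050 = 0.162442…
E_income = (-544/4970) / (8780/54050) = -0.6738…
E_income < 0 ⇒ inferior good.

-0.67; inferior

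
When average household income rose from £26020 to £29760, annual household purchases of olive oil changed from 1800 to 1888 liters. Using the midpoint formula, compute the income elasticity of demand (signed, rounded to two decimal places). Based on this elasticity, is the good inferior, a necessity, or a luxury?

0.36; necessity

%ΔQ = (1888 − 1800)/[( 1800 + 1888)/2] = 88/1844 = 0.047722…
%ΔIncome = (29760 − 26020)/[( 26020 + 29760)/2] = 3740/27890 = 0.134098…
E_income = (88/1844) / (3740/27890) = 0.3558…
0 < E_income < 1 ⇒ normal good, necessity.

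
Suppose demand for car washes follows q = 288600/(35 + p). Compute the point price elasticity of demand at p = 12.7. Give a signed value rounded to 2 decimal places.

dq/dp = −288600/(35 + p)² = -126.841. At p = 12.7, q = 6050.31.
Ed = (dq/dp)·(p/q) = (-126.841) × (12.7/6050.31) = -0.2662…

-0.27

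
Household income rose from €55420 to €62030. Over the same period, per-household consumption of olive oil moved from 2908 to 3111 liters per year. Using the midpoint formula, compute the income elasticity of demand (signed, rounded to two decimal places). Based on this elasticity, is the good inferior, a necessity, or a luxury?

0.60; necessity

%ΔQ = (3111 − 2908)/[( 2908 + 3111)/2] = 203/3009.5 = 0.067453…
%ΔIncome = (62030 − 55420)/[( 55420 + 62030)/2] = 6610/58725 = 0.112558…
E_income = (203/3009.5) / (6610/58725) = 0.5992…
0 < E_income < 1 ⇒ normal good, necessity.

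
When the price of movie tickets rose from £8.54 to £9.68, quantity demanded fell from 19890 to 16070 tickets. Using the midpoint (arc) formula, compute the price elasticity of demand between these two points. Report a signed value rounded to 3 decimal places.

%ΔQ = (16070 − 19890) / [(19890 + 16070)/2] = -3820/17980 = -0.212458…
%ΔP = (9.68 − 8.54) / [(8.54 + 9.68)/2] = 1.14/9.11 = 0.125137…
Arc Ed = %ΔQ / %ΔP = (-3820/17980) / (1.14/9.11) = -1.69780…

-1.698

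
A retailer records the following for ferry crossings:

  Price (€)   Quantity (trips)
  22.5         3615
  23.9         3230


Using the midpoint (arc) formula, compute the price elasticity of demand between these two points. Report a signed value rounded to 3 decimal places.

%ΔQ = (3230 − 3615) / [(3615 + 3230)/2] = -385/3422.5 = -0.112490…
%ΔP = (23.9 − 22.5) / [(22.5 + 23.9)/2] = 1.4/23.2 = 0.060344…
Arc Ed = %ΔQ / %ΔP = (-385/3422.5) / (1.4/23.2) = -1.86413…

-1.864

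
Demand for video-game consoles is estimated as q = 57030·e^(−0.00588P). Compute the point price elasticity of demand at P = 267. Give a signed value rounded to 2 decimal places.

dq/dP = −0.00588·q = -69.7679. At P = 267, q = 11865.3.
Ed = (dq/dP)·(P/q) = (-69.7679) × (267/11865.3) = -1.5699…

-1.57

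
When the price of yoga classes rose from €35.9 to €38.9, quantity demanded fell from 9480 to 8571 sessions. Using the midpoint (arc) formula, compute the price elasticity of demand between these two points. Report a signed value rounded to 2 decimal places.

%ΔQ = (8571 − 9480) / [(9480 + 8571)/2] = -909/9025.5 = -0.100714…
%ΔP = (38.9 − 35.9) / [(35.9 + 38.9)/2] = 3/37.4 = 0.080213…
Arc Ed = %ΔQ / %ΔP = (-909/9025.5) / (3/37.4) = -1.2555…

-1.26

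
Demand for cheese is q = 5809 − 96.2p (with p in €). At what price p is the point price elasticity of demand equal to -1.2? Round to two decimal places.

Ed = −96.2p/(5809 − 96.2p). Set this equal to -1.2:
96.2p = 1.2·(5809 − 96.2p) ⇒ 96.2p(1 + 1.2) = 1.2·5809
p = 1.2·5809 / (96.2·2.2) = 32.9370…

32.94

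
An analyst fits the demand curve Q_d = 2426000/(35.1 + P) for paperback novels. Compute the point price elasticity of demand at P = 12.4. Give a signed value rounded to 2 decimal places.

-0.26

dQ_d/dP = −2426000/(35.1 + P)² = -1075.24. At P = 12.4, Q_d = 51073.7.
Ed = (dQ_d/dP)·(P/Q_d) = (-1075.24) × (12.4/51073.7) = -0.2610…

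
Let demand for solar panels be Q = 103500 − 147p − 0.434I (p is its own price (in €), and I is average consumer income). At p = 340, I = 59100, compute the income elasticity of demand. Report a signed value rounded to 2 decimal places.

At the given values, Q = 103500 − 147(340) − 0.434(59100) = 27870.6.
∂Q/∂I = -0.434.
E = (-0.434) × (59100/27870.6) = -0.9203…

-0.92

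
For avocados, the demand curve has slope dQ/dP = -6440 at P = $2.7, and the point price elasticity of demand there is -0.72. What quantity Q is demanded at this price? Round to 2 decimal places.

Ed = (dQ/dP)·(P/Q) ⇒ Q = (dQ/dP)·P/Ed = (-6440)·2.7/(-0.72) = 24150

24150.00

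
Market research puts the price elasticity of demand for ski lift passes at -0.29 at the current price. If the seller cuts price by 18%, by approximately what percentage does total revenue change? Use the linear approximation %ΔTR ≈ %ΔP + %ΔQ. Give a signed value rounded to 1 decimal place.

-12.8%

%ΔQ ≈ Ed × %ΔP = (-0.29) × (-18%) = +5.2200%
%ΔTR ≈ %ΔP + %ΔQ = (-18%) + (+5.2200%) = -12.7800%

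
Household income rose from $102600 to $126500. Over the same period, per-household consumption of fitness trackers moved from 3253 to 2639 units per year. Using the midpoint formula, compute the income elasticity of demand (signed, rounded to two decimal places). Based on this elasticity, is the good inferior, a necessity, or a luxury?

%ΔQ = (2639 − 3253)/[( 3253 + 2639)/2] = -614/2946 = -0.208418…
%ΔIncome = (126500 − 102600)/[( 102600 + 126500)/2] = 23900/114550 = 0.208642…
E_income = (-614/2946) / (23900/114550) = -0.9989…
E_income < 0 ⇒ inferior good.

-1.00; inferior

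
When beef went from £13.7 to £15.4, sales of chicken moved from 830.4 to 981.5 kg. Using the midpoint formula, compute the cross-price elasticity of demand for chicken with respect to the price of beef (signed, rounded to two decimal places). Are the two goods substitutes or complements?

%ΔQ_{chicken} = (981.5 − 830.4)/avg = 151.1/905.95 = 0.166786…
%ΔP_{beef} = (15.4 − 13.7)/avg = 1.7/14.55 = 0.116838…
E_cross = (151.1/905.95) / (1.7/14.55) = 1.4274…
E_cross > 0 ⇒ the goods are substitutes.

1.43; substitutes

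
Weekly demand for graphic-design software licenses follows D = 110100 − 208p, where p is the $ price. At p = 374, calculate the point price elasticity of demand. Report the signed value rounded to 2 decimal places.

-2.41

dD/dp = −208. At p = 374, D = 110100 − 208(374) = 32308.
Ed = (dD/dp)·(p/D) = −208 × (374/32308) = -2.4078…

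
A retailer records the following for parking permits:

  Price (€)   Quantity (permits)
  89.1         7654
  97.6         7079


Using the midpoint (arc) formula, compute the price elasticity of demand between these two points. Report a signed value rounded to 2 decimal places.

%ΔQ = (7079 − 7654) / [(7654 + 7079)/2] = -575/7366.5 = -0.078056…
%ΔP = (97.6 − 89.1) / [(89.1 + 97.6)/2] = 8.5/93.35 = 0.091055…
Arc Ed = %ΔQ / %ΔP = (-575/7366.5) / (8.5/93.35) = -0.8572…

-0.86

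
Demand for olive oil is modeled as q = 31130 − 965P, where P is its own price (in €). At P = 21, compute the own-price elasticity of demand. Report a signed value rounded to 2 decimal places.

-1.87

At the given values, q = 31130 − 965(21) = 10865.
∂q/∂P = −965.
E = (-965) × (21/10865) = -1.8651…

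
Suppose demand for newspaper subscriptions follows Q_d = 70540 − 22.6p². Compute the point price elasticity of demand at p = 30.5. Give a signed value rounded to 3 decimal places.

dQ_d/dp = −2·22.6·p = -1378.6. At p = 30.5, Q_d = 49516.35.
Ed = (dQ_d/dp)·(p/Q_d) = (-1378.6) × (30.5/49516.35) = -0.84915…

-0.849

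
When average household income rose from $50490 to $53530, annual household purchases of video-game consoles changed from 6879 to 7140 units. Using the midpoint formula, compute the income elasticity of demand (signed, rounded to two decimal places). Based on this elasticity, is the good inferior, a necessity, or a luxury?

%ΔQ = (7140 − 6879)/[( 6879 + 7140)/2] = 261/7009.5 = 0.037235…
%ΔIncome = (53530 − 50490)/[( 50490 + 53530)/2] = 3040/52010 = 0.058450…
E_income = (261/7009.5) / (3040/52010) = 0.6370…
0 < E_income < 1 ⇒ normal good, necessity.

0.64; necessity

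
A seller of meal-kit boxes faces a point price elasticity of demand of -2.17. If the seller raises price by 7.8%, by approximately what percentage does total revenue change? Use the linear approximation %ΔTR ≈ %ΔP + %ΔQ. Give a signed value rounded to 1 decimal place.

%ΔQ ≈ Ed × %ΔP = (-2.17) × (+7.8%) = -16.9260%
%ΔTR ≈ %ΔP + %ΔQ = (+7.8%) + (-16.9260%) = -9.1260%

-9.1%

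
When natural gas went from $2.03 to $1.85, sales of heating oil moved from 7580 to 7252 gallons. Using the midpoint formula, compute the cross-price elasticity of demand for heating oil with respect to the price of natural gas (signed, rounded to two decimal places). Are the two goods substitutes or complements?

0.48; substitutes

%ΔQ_{heating oil} = (7252 − 7580)/avg = -328/7416 = -0.044228…
%ΔP_{natural gas} = (1.85 − 2.03)/avg = -0.18/1.94 = -0.092783…
E_cross = (-328/7416) / (-0.18/1.94) = 0.4766…
E_cross > 0 ⇒ the goods are substitutes.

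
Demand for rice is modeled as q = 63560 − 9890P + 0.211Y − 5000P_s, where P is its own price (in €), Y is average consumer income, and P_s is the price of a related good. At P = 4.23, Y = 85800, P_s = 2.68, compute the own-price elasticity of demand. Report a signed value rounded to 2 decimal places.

-1.58

At the given values, q = 63560 − 9890(4.23) + 0.211(85800) − 5000(2.68) = 26429.1.
∂q/∂P = −9890.
E = (-9890) × (4.23/26429.1) = -1.5829…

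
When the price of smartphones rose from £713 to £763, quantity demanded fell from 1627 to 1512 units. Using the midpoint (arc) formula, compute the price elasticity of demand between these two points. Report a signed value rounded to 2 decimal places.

%ΔQ = (1512 − 1627) / [(1627 + 1512)/2] = -115/1569.5 = -0.073271…
%ΔP = (763 − 713) / [(713 + 763)/2] = 50/738 = 0.067750…
Arc Ed = %ΔQ / %ΔP = (-115/1569.5) / (50/738) = -1.0814…

-1.08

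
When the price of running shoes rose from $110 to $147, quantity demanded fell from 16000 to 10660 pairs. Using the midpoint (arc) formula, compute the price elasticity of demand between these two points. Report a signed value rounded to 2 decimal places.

%ΔQ = (10660 − 16000) / [(16000 + 10660)/2] = -5340/13330 = -0.400600…
%ΔP = (147 − 110) / [(110 + 147)/2] = 37/128.5 = 0.287937…
Arc Ed = %ΔQ / %ΔP = (-5340/13330) / (37/128.5) = -1.3912…

-1.39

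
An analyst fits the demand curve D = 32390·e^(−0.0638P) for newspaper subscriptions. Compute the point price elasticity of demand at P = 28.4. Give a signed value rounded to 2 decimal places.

dD/dP = −0.0638·D = -337.54. At P = 28.4, D = 5290.59.
Ed = (dD/dP)·(P/D) = (-337.54) × (28.4/5290.59) = -1.8119…

-1.81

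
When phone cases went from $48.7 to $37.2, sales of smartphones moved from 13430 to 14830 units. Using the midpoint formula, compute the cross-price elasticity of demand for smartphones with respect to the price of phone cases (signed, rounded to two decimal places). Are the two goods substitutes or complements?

-0.37; complements

%ΔQ_{smartphones} = (14830 − 13430)/avg = 1400/14130 = 0.099079…
%ΔP_{phone cases} = (37.2 − 48.7)/avg = -11.5/42.95 = -0.267753…
E_cross = (1400/14130) / (-11.5/42.95) = -0.3700…
E_cross < 0 ⇒ the goods are complements.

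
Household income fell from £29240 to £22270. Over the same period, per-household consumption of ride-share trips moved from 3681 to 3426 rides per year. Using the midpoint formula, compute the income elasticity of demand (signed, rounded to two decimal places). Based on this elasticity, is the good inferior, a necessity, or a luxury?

%ΔQ = (3426 − 3681)/[( 3681 + 3426)/2] = -255/3553.5 = -0.071760…
%ΔIncome = (22270 − 29240)/[( 29240 + 22270)/2] = -6970/25755 = -0.270627…
E_income = (-255/3553.5) / (-6970/25755) = 0.2651…
0 < E_income < 1 ⇒ normal good, necessity.

0.27; necessity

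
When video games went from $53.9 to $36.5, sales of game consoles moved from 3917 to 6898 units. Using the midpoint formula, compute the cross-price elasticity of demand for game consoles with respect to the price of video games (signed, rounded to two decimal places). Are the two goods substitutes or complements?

%ΔQ_{game consoles} = (6898 − 3917)/avg = 2981/5407.5 = 0.551271…
%ΔP_{video games} = (36.5 − 53.9)/avg = -17.4/45.2 = -0.384955…
E_cross = (2981/5407.5) / (-17.4/45.2) = -1.4320…
E_cross < 0 ⇒ the goods are complements.

-1.43; complements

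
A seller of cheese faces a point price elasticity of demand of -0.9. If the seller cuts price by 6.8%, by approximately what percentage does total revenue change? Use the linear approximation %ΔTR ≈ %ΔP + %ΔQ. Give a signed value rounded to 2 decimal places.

%ΔQ ≈ Ed × %ΔP = (-0.9) × (-6.8%) = +6.1200%
%ΔTR ≈ %ΔP + %ΔQ = (-6.8%) + (+6.1200%) = -0.6800%

-0.68%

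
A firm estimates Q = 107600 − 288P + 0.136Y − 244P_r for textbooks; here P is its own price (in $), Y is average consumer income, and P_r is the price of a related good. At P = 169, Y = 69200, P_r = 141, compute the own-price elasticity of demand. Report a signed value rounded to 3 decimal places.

-1.434

At the given values, Q = 107600 − 288(169) + 0.136(69200) − 244(141) = 33935.2.
∂Q/∂P = −288.
E = (-288) × (169/33935.2) = -1.43426…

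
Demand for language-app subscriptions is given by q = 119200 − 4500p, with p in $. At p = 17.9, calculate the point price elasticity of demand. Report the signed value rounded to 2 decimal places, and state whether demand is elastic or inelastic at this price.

-2.08; elastic

dq/dp = −4500. At p = 17.9, q = 119200 − 4500(17.9) = 38650.
Ed = (dq/dp)·(p/q) = −4500 × (17.9/38650) = -2.0840…
|Ed| = 2.08 > 1, so demand is elastic.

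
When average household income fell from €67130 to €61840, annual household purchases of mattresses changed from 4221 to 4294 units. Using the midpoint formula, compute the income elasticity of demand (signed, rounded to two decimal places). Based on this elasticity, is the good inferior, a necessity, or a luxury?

%ΔQ = (4294 − 4221)/[( 4221 + 4294)/2] = 73/4257.5 = 0.017146…
%ΔIncome = (61840 − 67130)/[( 67130 + 61840)/2] = -5290/64485 = -0.082034…
E_income = (73/4257.5) / (-5290/64485) = -0.2090…
E_income < 0 ⇒ inferior good.

-0.21; inferior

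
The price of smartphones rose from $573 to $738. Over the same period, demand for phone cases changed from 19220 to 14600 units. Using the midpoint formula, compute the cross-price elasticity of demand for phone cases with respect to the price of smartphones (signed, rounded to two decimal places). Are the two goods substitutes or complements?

%ΔQ_{phone cases} = (14600 − 19220)/avg = -4620/16910 = -0.273211…
%ΔP_{smartphones} = (738 − 573)/avg = 165/655.5 = 0.251716…
E_cross = (-4620/16910) / (165/655.5) = -1.0853…
E_cross < 0 ⇒ the goods are complements.

-1.09; complements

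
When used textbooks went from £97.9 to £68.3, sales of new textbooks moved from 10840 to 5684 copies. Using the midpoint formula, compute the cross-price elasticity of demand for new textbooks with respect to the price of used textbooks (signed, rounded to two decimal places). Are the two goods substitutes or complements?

%ΔQ_{new textbooks} = (5684 − 10840)/avg = -5156/8262 = -0.624061…
%ΔP_{used textbooks} = (68.3 − 97.9)/avg = -29.6/83.1 = -0.356197…
E_cross = (-5156/8262) / (-29.6/83.1) = 1.7520…
E_cross > 0 ⇒ the goods are substitutes.

1.75; substitutes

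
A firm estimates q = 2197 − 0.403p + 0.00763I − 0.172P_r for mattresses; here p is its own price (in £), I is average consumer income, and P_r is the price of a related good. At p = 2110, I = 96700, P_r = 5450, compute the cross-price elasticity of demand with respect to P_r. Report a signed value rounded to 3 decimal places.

At the given values, q = 2197 − 0.403(2110) + 0.00763(96700) − 0.172(5450) = 1147.091.
∂q/∂P_r = -0.172.
E = (-0.172) × (5450/1147.091) = -0.81719…

-0.817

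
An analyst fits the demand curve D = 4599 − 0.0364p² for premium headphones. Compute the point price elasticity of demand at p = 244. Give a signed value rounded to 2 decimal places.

dD/dp = −2·0.0364·p = -17.7632. At p = 244, D = 2431.8896.
Ed = (dD/dp)·(p/D) = (-17.7632) × (244/2431.8896) = -1.7822…

-1.78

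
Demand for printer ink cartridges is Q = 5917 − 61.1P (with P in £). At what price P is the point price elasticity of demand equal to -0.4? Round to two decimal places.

27.67

Ed = −61.1P/(5917 − 61.1P). Set this equal to -0.4:
61.1P = 0.4·(5917 − 61.1P) ⇒ 61.1P(1 + 0.4) = 0.4·5917
P = 0.4·5917 / (61.1·1.4) = 27.6689…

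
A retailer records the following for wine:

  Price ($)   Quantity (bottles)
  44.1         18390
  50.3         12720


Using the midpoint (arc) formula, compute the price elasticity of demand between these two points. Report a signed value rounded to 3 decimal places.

-2.775

%ΔQ = (12720 − 18390) / [(18390 + 12720)/2] = -5670/15555 = -0.364513…
%ΔP = (50.3 − 44.1) / [(44.1 + 50.3)/2] = 6.2/47.2 = 0.131355…
Arc Ed = %ΔQ / %ΔP = (-5670/15555) / (6.2/47.2) = -2.77500…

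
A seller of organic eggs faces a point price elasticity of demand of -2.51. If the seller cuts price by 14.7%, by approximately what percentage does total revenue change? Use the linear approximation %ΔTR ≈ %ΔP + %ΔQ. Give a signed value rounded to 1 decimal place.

+22.2%

%ΔQ ≈ Ed × %ΔP = (-2.51) × (-14.7%) = +36.8970%
%ΔTR ≈ %ΔP + %ΔQ = (-14.7%) + (+36.8970%) = +22.1970%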